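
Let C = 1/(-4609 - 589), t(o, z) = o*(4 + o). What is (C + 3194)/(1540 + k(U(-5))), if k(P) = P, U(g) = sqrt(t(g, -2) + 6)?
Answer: 1162168770/560341801 - 16602411*sqrt(11)/12327519622 ≈ 2.0696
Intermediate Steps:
C = -1/5198 (C = 1/(-5198) = -1/5198 ≈ -0.00019238)
U(g) = sqrt(6 + g*(4 + g)) (U(g) = sqrt(g*(4 + g) + 6) = sqrt(6 + g*(4 + g)))
(C + 3194)/(1540 + k(U(-5))) = (-1/5198 + 3194)/(1540 + sqrt(6 - 5*(4 - 5))) = 16602411/(5198*(1540 + sqrt(6 - 5*(-1)))) = 16602411/(5198*(1540 + sqrt(6 + 5))) = 16602411/(5198*(1540 + sqrt(11)))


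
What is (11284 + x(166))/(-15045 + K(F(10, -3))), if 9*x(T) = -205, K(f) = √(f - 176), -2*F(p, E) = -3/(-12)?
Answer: -4066202120/5432452827 - 202702*I*√2818/16297358481 ≈ -0.7485 - 0.00066025*I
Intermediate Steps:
F(p, E) = -⅛ (F(p, E) = -(-3)/(2*(-12)) = -(-3)*(-1)/(2*12) = -½*¼ = -⅛)
K(f) = √(-176 + f)
x(T) = -205/9 (x(T) = (⅑)*(-205) = -205/9)
(11284 + x(166))/(-15045 + K(F(10, -3))) = (11284 - 205/9)/(-15045 + √(-176 - ⅛)) = 101351/(9*(-15045 + √(-1409/8))) = 101351/(9*(-15045 + I*√2818/4))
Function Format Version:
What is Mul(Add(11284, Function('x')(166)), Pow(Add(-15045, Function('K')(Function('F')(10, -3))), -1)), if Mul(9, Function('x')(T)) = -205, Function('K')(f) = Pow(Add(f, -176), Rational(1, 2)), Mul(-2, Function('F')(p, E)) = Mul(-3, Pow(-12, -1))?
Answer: Add(Rational(-4066202120, 5432452827), Mul(Rational(-202702, 16297358481), I, Pow(2818, Rational(1, 2)))) ≈ Add(-0.74850, Mul(-0.00066025, I))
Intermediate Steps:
Function('F')(p, E) = Rational(-1, 8) (Function('F')(p, E) = Mul(Rational(-1, 2), Mul(-3, Pow(-12, -1))) = Mul(Rational(-1, 2), Mul(-3, Rational(-1, 12))) = Mul(Rational(-1, 2), Rational(1, 4)) = Rational(-1, 8))
Function('K')(f) = Pow(Add(-176, f), Rational(1, 2))
Function('x')(T) = Rational(-205, 9) (Function('x')(T) = Mul(Rational(1, 9), -205) = Rational(-205, 9))
Mul(Add(11284, Function('x')(166)), Pow(Add(-15045, Function('K')(Function('F')(10, -3))), -1)) = Mul(Add(11284, Rational(-205, 9)), Pow(Add(-15045, Pow(Add(-176, Rational(-1, 8)), Rational(1, 2))), -1)) = Mul(Rational(101351, 9), Pow(Add(-15045, Pow(Rational(-1409, 8), Rational(1, 2))), -1)) = Mul(Rational(101351, 9), Pow(Add(-15045, Mul(Rational(1, 4), I, Pow(2818, Rational(1, 2)))), -1))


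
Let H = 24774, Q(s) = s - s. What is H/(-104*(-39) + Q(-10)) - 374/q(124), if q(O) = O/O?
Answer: -248695/676 ≈ -367.89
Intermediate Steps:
Q(s) = 0
q(O) = 1
H/(-104*(-39) + Q(-10)) - 374/q(124) = 24774/(-104*(-39) + 0) - 374/1 = 24774/(4056 + 0) - 374*1 = 24774/4056 - 374 = 24774*(1/4056) - 374 = 4129/676 - 374 = -248695/676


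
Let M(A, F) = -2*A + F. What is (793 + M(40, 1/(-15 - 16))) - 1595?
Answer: -27343/31 ≈ -882.03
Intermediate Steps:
M(A, F) = F - 2*A
(793 + M(40, 1/(-15 - 16))) - 1595 = (793 + (1/(-15 - 16) - 2*40)) - 1595 = (793 + (1/(-31) - 80)) - 1595 = (793 + (-1/31 - 80)) - 1595 = (793 - 2481/31) - 1595 = 22102/31 - 1595 = -27343/31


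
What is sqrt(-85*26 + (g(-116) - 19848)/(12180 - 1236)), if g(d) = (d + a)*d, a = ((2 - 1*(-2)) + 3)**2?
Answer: I*sqrt(114942001)/228 ≈ 47.022*I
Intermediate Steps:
a = 49 (a = ((2 + 2) + 3)**2 = (4 + 3)**2 = 7**2 = 49)
g(d) = d*(49 + d) (g(d) = (d + 49)*d = (49 + d)*d = d*(49 + d))
sqrt(-85*26 + (g(-116) - 19848)/(12180 - 1236)) = sqrt(-85*26 + (-116*(49 - 116) - 19848)/(12180 - 1236)) = sqrt(-2210 + (-116*(-67) - 19848)/10944) = sqrt(-2210 + (7772 - 19848)*(1/10944)) = sqrt(-2210 - 12076*1/10944) = sqrt(-2210 - 3019/2736) = sqrt(-6049579/2736) = I*sqrt(114942001)/228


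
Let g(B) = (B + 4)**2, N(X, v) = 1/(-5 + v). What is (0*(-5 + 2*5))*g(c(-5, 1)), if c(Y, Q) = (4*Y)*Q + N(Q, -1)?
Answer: 0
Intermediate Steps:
c(Y, Q) = -1/6 + 4*Q*Y (c(Y, Q) = (4*Y)*Q + 1/(-5 - 1) = 4*Q*Y + 1/(-6) = 4*Q*Y - 1/6 = -1/6 + 4*Q*Y)
g(B) = (4 + B)**2
(0*(-5 + 2*5))*g(c(-5, 1)) = (0*(-5 + 2*5))*(4 + (-1/6 + 4*1*(-5)))**2 = (0*(-5 + 10))*(4 + (-1/6 - 20))**2 = (0*5)*(4 - 121/6)**2 = 0*(-97/6)**2 = 0*(9409/36) = 0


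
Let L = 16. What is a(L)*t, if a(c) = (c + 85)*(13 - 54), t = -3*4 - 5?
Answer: 70397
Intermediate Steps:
t = -17 (t = -12 - 5 = -17)
a(c) = -3485 - 41*c (a(c) = (85 + c)*(-41) = -3485 - 41*c)
a(L)*t = (-3485 - 41*16)*(-17) = (-3485 - 656)*(-17) = -4141*(-17) = 70397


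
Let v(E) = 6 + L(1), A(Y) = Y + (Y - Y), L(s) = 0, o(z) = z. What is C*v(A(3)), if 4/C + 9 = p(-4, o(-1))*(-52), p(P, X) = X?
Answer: 24/43 ≈ 0.55814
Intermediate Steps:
A(Y) = Y (A(Y) = Y + 0 = Y)
v(E) = 6 (v(E) = 6 + 0 = 6)
C = 4/43 (C = 4/(-9 - 1*(-52)) = 4/(-9 + 52) = 4/43 ≈ 0.093023)
C*v(A(3)) = (4/43)*6 = 24/43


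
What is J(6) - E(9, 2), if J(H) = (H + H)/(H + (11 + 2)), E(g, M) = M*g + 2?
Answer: -368/19 ≈ -19.368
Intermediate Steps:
E(g, M) = 2 + M*g
J(H) = 2*H/(13 + H) (J(H) = (2*H)/(H + 13) = (2*H)/(13 + H) = 2*H/(13 + H))
J(6) - E(9, 2) = 2*6/(13 + 6) - (2 + 2*9) = 2*6/19 - (2 + 18) = 2*6*(1/19) - 1*20 = 12/19 - 20 = -368/19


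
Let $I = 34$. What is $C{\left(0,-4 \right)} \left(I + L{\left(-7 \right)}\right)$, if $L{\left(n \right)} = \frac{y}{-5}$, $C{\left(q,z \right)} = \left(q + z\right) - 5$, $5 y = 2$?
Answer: $- \frac{7632}{25} \approx -305.28$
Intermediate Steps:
$y = \frac{2}{5}$ ($y = \frac{1}{5} \cdot 2 = \frac{2}{5} \approx 0.4$)
$C{\left(q,z \right)} = -5 + q + z$
$L{\left(n \right)} = - \frac{2}{25}$ ($L{\left(n \right)} = \frac{2}{5 \left(-5\right)} = \frac{2}{5} \left(- \frac{1}{5}\right) = - \frac{2}{25}$)
$C{\left(0,-4 \right)} \left(I + L{\left(-7 \right)}\right) = \left(-5 + 0 - 4\right) \left(34 - \frac{2}{25}\right) = \left(-9\right) \frac{848}{25} = - \frac{7632}{25}$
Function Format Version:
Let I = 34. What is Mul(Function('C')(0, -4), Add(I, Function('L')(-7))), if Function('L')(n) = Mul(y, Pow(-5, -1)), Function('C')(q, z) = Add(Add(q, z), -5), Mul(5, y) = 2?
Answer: Rational(-7632, 25) ≈ -305.28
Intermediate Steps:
y = Rational(2, 5) (y = Mul(Rational(1, 5), 2) = Rational(2, 5) ≈ 0.40000)
Function('C')(q, z) = Add(-5, q, z)
Function('L')(n) = Rational(-2, 25) (Function('L')(n) = Mul(Rational(2, 5), Pow(-5, -1)) = Mul(Rational(2, 5), Rational(-1, 5)) = Rational(-2, 25))
Mul(Function('C')(0, -4), Add(I, Function('L')(-7))) = Mul(Add(-5, 0, -4), Add(34, Rational(-2, 25))) = Mul(-9, Rational(848, 25)) = Rational(-7632, 25)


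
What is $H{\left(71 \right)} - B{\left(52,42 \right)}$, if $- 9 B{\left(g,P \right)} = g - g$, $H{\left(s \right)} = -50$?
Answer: $-50$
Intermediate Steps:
$B{\left(g,P \right)} = 0$ ($B{\left(g,P \right)} = - \frac{g - g}{9} = \left(- \frac{1}{9}\right) 0 = 0$)
$H{\left(71 \right)} - B{\left(52,42 \right)} = -50 - 0 = -50 + 0 = -50$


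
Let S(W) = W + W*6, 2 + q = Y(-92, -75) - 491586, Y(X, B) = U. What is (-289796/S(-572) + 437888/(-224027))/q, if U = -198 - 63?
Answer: -1214785095/8484434106071 ≈ -0.00014318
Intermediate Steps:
U = -261
Y(X, B) = -261
q = -491849 (q = -2 + (-261 - 491586) = -2 - 491847 = -491849)
S(W) = 7*W (S(W) = W + 6*W = 7*W)
(-289796/S(-572) + 437888/(-224027))/q = (-289796/(7*(-572)) + 437888/(-224027))/(-491849) = (-289796/(-4004) + 437888*(-1/224027))*(-1/491849) = (-289796*(-1/4004) - 437888/224027)*(-1/491849) = (5573/77 - 437888/224027)*(-1/491849) = (1214785095/17250079)*(-1/491849) = -1214785095/8484434106071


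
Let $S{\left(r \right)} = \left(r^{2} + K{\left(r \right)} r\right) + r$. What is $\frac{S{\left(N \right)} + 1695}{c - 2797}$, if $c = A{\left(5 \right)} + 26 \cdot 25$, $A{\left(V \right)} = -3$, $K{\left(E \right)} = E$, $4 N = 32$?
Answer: $- \frac{1831}{2150} \approx -0.85163$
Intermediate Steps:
$N = 8$ ($N = \frac{1}{4} \cdot 32 = 8$)
$c = 647$ ($c = -3 + 26 \cdot 25 = -3 + 650 = 647$)
$S{\left(r \right)} = r + 2 r^{2}$ ($S{\left(r \right)} = \left(r^{2} + r r\right) + r = \left(r^{2} + r^{2}\right) + r = 2 r^{2} + r = r + 2 r^{2}$)
$\frac{S{\left(N \right)} + 1695}{c - 2797} = \frac{8 \left(1 + 2 \cdot 8\right) + 1695}{647 - 2797} = \frac{8 \left(1 + 16\right) + 1695}{-2150} = \left(8 \cdot 17 + 1695\right) \left(- \frac{1}{2150}\right) = \left(136 + 1695\right) \left(- \frac{1}{2150}\right) = 1831 \left(- \frac{1}{2150}\right) = - \frac{1831}{2150}$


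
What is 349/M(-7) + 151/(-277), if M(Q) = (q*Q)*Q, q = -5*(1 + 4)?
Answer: -281648/339325 ≈ -0.83002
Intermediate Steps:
q = -25 (q = -5*5 = -25)
M(Q) = -25*Q² (M(Q) = (-25*Q)*Q = -25*Q²)
349/M(-7) + 151/(-277) = 349/((-25*(-7)²)) + 151/(-277) = 349/((-25*49)) + 151*(-1/277) = 349/(-1225) - 151/277 = 349*(-1/1225) - 151/277 = -349/1225 - 151/277 = -281648/339325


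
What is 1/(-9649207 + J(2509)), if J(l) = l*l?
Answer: -1/3354126 ≈ -2.9814e-7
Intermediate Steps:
J(l) = l²
1/(-9649207 + J(2509)) = 1/(-9649207 + 2509²) = 1/(-9649207 + 6295081) = 1/(-3354126) = -1/3354126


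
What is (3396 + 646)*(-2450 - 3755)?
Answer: -25080610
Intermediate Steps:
(3396 + 646)*(-2450 - 3755) = 4042*(-6205) = -25080610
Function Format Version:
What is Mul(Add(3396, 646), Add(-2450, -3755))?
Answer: -25080610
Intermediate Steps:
Mul(Add(3396, 646), Add(-2450, -3755)) = Mul(4042, -6205) = -25080610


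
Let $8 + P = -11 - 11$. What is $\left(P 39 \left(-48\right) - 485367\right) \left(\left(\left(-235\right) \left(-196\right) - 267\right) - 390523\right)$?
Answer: $147960529110$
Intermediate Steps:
$P = -30$ ($P = -8 - 22 = -30$)
$\left(P 39 \left(-48\right) - 485367\right) \left(\left(\left(-235\right) \left(-196\right) - 267\right) - 390523\right) = \left(\left(-30\right) 39 \left(-48\right) - 485367\right) \left(\left(\left(-235\right) \left(-196\right) - 267\right) - 390523\right) = \left(\left(-1170\right) \left(-48\right) - 485367\right) \left(\left(46060 - 267\right) - 390523\right) = \left(56160 - 485367\right) \left(45793 - 390523\right) = \left(-429207\right) \left(-344730\right) = 147960529110$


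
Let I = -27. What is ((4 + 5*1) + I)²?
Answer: 324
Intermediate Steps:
((4 + 5*1) + I)² = ((4 + 5*1) - 27)² = ((4 + 5) - 27)² = (9 - 27)² = (-18)² = 324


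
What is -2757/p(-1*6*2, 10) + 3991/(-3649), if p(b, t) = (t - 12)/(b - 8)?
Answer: -100606921/3649 ≈ -27571.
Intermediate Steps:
p(b, t) = (-12 + t)/(-8 + b)
-2757/p(-1*6*2, 10) + 3991/(-3649) = -2757*(-8 - 1*6*2)/(-12 + 10) + 3991/(-3649) = -2757/(-2/(-8 - 6*2)) + 3991*(-1/3649) = -2757/(-2/(-8 - 12)) - 3991/3649 = -2757/(-2/(-20)) - 3991/3649 = -2757/((-1/20*(-2))) - 3991/3649 = -2757/⅒ - 3991/3649 = -2757*10 - 3991/3649 = -27570 - 3991/3649 = -100606921/3649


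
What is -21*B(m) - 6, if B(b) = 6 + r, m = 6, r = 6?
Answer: -258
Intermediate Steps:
B(b) = 12 (B(b) = 6 + 6 = 12)
-21*B(m) - 6 = -21*12 - 6 = -252 - 6 = -258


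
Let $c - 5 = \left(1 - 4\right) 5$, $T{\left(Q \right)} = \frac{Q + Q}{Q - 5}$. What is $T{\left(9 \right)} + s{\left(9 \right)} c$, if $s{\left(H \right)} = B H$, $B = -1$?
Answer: $\frac{189}{2} \approx 94.5$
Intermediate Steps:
$T{\left(Q \right)} = \frac{2 Q}{-5 + Q}$
$c = -10$ ($c = 5 + \left(1 - 4\right) 5 = 5 - 15 = -10$)
$s{\left(H \right)} = - H$
$T{\left(9 \right)} + s{\left(9 \right)} c = 2 \cdot 9 \frac{1}{-5 + 9} + \left(-1\right) 9 \left(-10\right) = 2 \cdot 9 \cdot \frac{1}{4} - -90 = 2 \cdot 9 \cdot \frac{1}{4} + 90 = \frac{9}{2} + 90 = \frac{189}{2}$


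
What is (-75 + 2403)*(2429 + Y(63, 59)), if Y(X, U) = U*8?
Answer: 6753528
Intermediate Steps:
Y(X, U) = 8*U
(-75 + 2403)*(2429 + Y(63, 59)) = (-75 + 2403)*(2429 + 8*59) = 2328*(2429 + 472) = 2328*2901 = 6753528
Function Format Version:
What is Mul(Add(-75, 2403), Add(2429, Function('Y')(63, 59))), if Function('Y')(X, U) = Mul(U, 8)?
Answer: 6753528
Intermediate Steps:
Function('Y')(X, U) = Mul(8, U)
Mul(Add(-75, 2403), Add(2429, Function('Y')(63, 59))) = Mul(Add(-75, 2403), Add(2429, Mul(8, 59))) = Mul(2328, Add(2429, 472)) = Mul(2328, 2901) = 6753528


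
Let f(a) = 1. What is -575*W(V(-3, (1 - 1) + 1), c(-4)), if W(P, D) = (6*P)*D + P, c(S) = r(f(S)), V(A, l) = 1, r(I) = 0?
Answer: -575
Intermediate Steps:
c(S) = 0
W(P, D) = P + 6*D*P (W(P, D) = 6*D*P + P = P + 6*D*P)
-575*W(V(-3, (1 - 1) + 1), c(-4)) = -575*(1 + 6*0) = -575*(1 + 0) = -575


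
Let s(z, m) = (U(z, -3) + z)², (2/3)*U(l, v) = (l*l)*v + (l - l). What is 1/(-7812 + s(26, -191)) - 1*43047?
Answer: -391230248867/9088444 ≈ -43047.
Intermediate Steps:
U(l, v) = 3*v*l²/2 (U(l, v) = 3*((l*l)*v + (l - l))/2 = 3*(l²*v + 0)/2 = 3*(v*l² + 0)/2 = 3*(v*l²)/2 = 3*v*l²/2)
s(z, m) = (z - 9*z²/2)² (s(z, m) = ((3/2)*(-3)*z² + z)² = (-9*z²/2 + z)² = (z - 9*z²/2)²)
1/(-7812 + s(26, -191)) - 1*43047 = 1/(-7812 + (¼)*26²*(-2 + 9*26)²) - 1*43047 = 1/(-7812 + (¼)*676*(-2 + 234)²) - 43047 = 1/(-7812 + (¼)*676*232²) - 43047 = 1/(-7812 + (¼)*676*53824) - 43047 = 1/(-7812 + 9096256) - 43047 = 1/9088444 - 43047 = -391230248867/9088444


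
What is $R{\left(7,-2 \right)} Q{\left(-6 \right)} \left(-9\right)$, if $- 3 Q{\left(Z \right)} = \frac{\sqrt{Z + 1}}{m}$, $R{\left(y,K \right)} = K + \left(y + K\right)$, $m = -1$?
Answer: $- 9 i \sqrt{5} \approx - 20.125 i$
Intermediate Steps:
$R{\left(y,K \right)} = y + 2 K$ ($R{\left(y,K \right)} = K + \left(K + y\right) = y + 2 K$)
$Q{\left(Z \right)} = \frac{\sqrt{1 + Z}}{3}$ ($Q{\left(Z \right)} = - \frac{\sqrt{Z + 1} \frac{1}{-1}}{3} = - \frac{\sqrt{1 + Z} \left(-1\right)}{3} = - \frac{\left(-1\right) \sqrt{1 + Z}}{3} = \frac{\sqrt{1 + Z}}{3}$)
$R{\left(7,-2 \right)} Q{\left(-6 \right)} \left(-9\right) = \left(7 + 2 \left(-2\right)\right) \frac{\sqrt{1 - 6}}{3} \left(-9\right) = \left(7 - 4\right) \frac{\sqrt{-5}}{3} \left(-9\right) = 3 \frac{i \sqrt{5}}{3} \left(-9\right) = i \sqrt{5} \left(-9\right) = - 9 i \sqrt{5}$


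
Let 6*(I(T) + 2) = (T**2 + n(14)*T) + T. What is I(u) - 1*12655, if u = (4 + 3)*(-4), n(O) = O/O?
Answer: -37607/3 ≈ -12536.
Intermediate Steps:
n(O) = 1
u = -28 (u = 7*(-4) = -28)
I(T) = -2 + T/3 + T**2/6 (I(T) = -2 + ((T**2 + 1*T) + T)/6 = -2 + ((T**2 + T) + T)/6 = -2 + ((T + T**2) + T)/6 = -2 + (T**2 + 2*T)/6 = -2 + (T/3 + T**2/6) = -2 + T/3 + T**2/6)
I(u) - 1*12655 = (-2 + (1/3)*(-28) + (1/6)*(-28)**2) - 1*12655 = (-2 - 28/3 + (1/6)*784) - 12655 = (-2 - 28/3 + 392/3) - 12655 = 358/3 - 12655 = -37607/3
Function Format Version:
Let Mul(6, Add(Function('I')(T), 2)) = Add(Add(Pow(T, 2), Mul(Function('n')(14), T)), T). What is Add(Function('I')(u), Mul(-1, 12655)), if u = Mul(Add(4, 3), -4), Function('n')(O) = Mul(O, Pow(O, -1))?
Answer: Rational(-37607, 3) ≈ -12536.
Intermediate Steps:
Function('n')(O) = 1
u = -28 (u = Mul(7, -4) = -28)
Function('I')(T) = Add(-2, Mul(Rational(1, 3), T), Mul(Rational(1, 6), Pow(T, 2))) (Function('I')(T) = Add(-2, Mul(Rational(1, 6), Add(Add(Pow(T, 2), Mul(1, T)), T))) = Add(-2, Mul(Rational(1, 6), Add(Add(Pow(T, 2), T), T))) = Add(-2, Mul(Rational(1, 6), Add(Add(T, Pow(T, 2)), T))) = Add(-2, Mul(Rational(1, 6), Add(Pow(T, 2), Mul(2, T)))) = Add(-2, Add(Mul(Rational(1, 3), T), Mul(Rational(1, 6), Pow(T, 2)))) = Add(-2, Mul(Rational(1, 3), T), Mul(Rational(1, 6), Pow(T, 2))))
Add(Function('I')(u), Mul(-1, 12655)) = Add(Add(-2, Mul(Rational(1, 3), -28), Mul(Rational(1, 6), Pow(-28, 2))), Mul(-1, 12655)) = Add(Add(-2, Rational(-28, 3), Mul(Rational(1, 6), 784)), -12655) = Add(Add(-2, Rational(-28, 3), Rational(392, 3)), -12655) = Add(Rational(358, 3), -12655) = Rational(-37607, 3)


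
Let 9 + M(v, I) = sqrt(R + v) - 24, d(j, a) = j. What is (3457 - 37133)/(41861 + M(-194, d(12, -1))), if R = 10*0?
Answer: -704299864/874790889 + 16838*I*sqrt(194)/874790889 ≈ -0.80511 + 0.00026809*I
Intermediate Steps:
R = 0
M(v, I) = -33 + sqrt(v) (M(v, I) = -9 + (sqrt(0 + v) - 24) = -9 + (sqrt(v) - 24) = -9 + (-24 + sqrt(v)) = -33 + sqrt(v))
(3457 - 37133)/(41861 + M(-194, d(12, -1))) = (3457 - 37133)/(41861 + (-33 + sqrt(-194))) = -33676/(41861 + (-33 + I*sqrt(194))) = -33676/(41828 + I*sqrt(194))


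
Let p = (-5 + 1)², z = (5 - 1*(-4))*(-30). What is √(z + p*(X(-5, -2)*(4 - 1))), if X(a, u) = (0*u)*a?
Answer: 3*I*√30 ≈ 16.432*I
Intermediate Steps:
X(a, u) = 0 (X(a, u) = 0*a = 0)
z = -270 (z = (5 + 4)*(-30) = 9*(-30) = -270)
p = 16 (p = (-4)² = 16)
√(z + p*(X(-5, -2)*(4 - 1))) = √(-270 + 16*(0*(4 - 1))) = √(-270 + 16*(0*3)) = √(-270 + 16*0) = √(-270 + 0) = √(-270) = 3*I*√30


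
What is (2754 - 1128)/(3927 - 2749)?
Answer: 813/589 ≈ 1.3803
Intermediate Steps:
(2754 - 1128)/(3927 - 2749) = 1626/1178 = 1626*(1/1178) = 813/589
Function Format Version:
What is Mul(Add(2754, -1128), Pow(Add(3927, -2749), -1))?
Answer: Rational(813, 589) ≈ 1.3803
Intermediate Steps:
Mul(Add(2754, -1128), Pow(Add(3927, -2749), -1)) = Mul(1626, Pow(1178, -1)) = Mul(1626, Rational(1, 1178)) = Rational(813, 589)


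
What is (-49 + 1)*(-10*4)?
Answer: 1920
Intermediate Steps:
(-49 + 1)*(-10*4) = -48*(-40) = 1920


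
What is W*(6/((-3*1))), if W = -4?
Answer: 8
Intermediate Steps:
W*(6/((-3*1))) = -24/((-3*1)) = -24/(-3) = -24*(-1)/3 = -4*(-2) = 8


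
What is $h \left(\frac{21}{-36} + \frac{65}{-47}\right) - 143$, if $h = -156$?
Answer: $\frac{7696}{47} \approx 163.74$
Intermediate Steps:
$h \left(\frac{21}{-36} + \frac{65}{-47}\right) - 143 = - 156 \left(\frac{21}{-36} + \frac{65}{-47}\right) - 143 = - 156 \left(21 \left(- \frac{1}{36}\right) + 65 \left(- \frac{1}{47}\right)\right) - 143 = - 156 \left(- \frac{7}{12} - \frac{65}{47}\right) - 143 = \left(-156\right) \left(- \frac{1109}{564}\right) - 143 = \frac{14417}{47} - 143 = \frac{7696}{47}$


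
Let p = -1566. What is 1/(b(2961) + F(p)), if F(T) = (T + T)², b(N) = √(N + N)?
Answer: 544968/5345822178103 - √658/32074933068618 ≈ 1.0194e-7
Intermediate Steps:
b(N) = √2*√N (b(N) = √(2*N) = √2*√N)
F(T) = 4*T² (F(T) = (2*T)² = 4*T²)
1/(b(2961) + F(p)) = 1/(√2*√2961 + 4*(-1566)²) = 1/(√2*(3*√329) + 4*2452356) = 1/(3*√658 + 9809424) = 1/(9809424 + 3*√658)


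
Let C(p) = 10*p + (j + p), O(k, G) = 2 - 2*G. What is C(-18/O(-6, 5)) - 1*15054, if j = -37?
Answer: -60265/4 ≈ -15066.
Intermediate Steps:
C(p) = -37 + 11*p (C(p) = 10*p + (-37 + p) = -37 + 11*p)
C(-18/O(-6, 5)) - 1*15054 = (-37 + 11*(-18/(2 - 2*5))) - 1*15054 = (-37 + 11*(-18/(2 - 10))) - 15054 = (-37 + 11*(-18/(-8))) - 15054 = (-37 + 11*(-18*(-⅛))) - 15054 = (-37 + 11*(9/4)) - 15054 = (-37 + 99/4) - 15054 = -49/4 - 15054 = -60265/4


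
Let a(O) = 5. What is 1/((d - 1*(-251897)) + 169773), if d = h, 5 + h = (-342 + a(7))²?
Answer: 1/535234 ≈ 1.8683e-6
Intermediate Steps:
h = 113564 (h = -5 + (-342 + 5)² = -5 + (-337)² = -5 + 113569 = 113564)
d = 113564
1/((d - 1*(-251897)) + 169773) = 1/((113564 - 1*(-251897)) + 169773) = 1/((113564 + 251897) + 169773) = 1/(365461 + 169773) = 1/535234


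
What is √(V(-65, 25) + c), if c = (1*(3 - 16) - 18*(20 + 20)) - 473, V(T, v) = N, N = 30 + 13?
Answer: I*√1163 ≈ 34.103*I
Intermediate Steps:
N = 43
V(T, v) = 43
c = -1206 (c = (1*(-13) - 18*40) - 473 = (-13 - 720) - 473 = -733 - 473 = -1206)
√(V(-65, 25) + c) = √(43 - 1206) = √(-1163) = I*√1163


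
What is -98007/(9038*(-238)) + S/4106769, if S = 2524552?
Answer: 833273505953/1261977259548 ≈ 0.66029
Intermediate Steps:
-98007/(9038*(-238)) + S/4106769 = -98007/(9038*(-238)) + 2524552/4106769 = -98007/(-2151044) + 2524552*(1/4106769) = -98007*(-1/2151044) + 2524552/4106769 = 14001/307292 + 2524552/4106769 = 833273505953/1261977259548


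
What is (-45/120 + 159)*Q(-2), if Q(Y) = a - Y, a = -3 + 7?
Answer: 3807/4 ≈ 951.75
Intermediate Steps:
a = 4
Q(Y) = 4 - Y
(-45/120 + 159)*Q(-2) = (-45/120 + 159)*(4 - 1*(-2)) = (-45*1/120 + 159)*(4 + 2) = (-3/8 + 159)*6 = (1269/8)*6 = 3807/4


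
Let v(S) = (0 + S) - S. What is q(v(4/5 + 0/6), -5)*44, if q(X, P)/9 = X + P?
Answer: -1980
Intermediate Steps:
v(S) = 0 (v(S) = S - S = 0)
q(X, P) = 9*P + 9*X (q(X, P) = 9*(X + P) = 9*(P + X) = 9*P + 9*X)
q(v(4/5 + 0/6), -5)*44 = (9*(-5) + 9*0)*44 = (-45 + 0)*44 = -45*44 = -1980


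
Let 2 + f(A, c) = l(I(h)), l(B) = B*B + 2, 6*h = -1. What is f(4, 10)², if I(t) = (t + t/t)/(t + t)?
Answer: 625/16 ≈ 39.063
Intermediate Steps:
h = -⅙ (h = (⅙)*(-1) = -⅙ ≈ -0.16667)
I(t) = (1 + t)/(2*t) (I(t) = (t + 1)/((2*t)) = (1 + t)*(1/(2*t)) = (1 + t)/(2*t))
l(B) = 2 + B² (l(B) = B² + 2 = 2 + B²)
f(A, c) = 25/4 (f(A, c) = -2 + (2 + ((1 - ⅙)/(2*(-⅙)))²) = -2 + (2 + ((½)*(-6)*(⅚))²) = -2 + (2 + (-5/2)²) = -2 + (2 + 25/4) = -2 + 33/4 = 25/4)
f(4, 10)² = (25/4)² = 625/16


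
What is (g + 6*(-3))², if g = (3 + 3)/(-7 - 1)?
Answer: 5625/16 ≈ 351.56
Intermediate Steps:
g = -¾ (g = 6/(-8) = 6*(-⅛) = -¾ ≈ -0.75000)
(g + 6*(-3))² = (-¾ + 6*(-3))² = (-¾ - 18)² = (-75/4)² = 5625/16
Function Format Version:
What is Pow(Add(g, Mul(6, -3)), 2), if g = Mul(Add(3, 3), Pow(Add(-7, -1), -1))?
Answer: Rational(5625, 16) ≈ 351.56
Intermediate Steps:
g = Rational(-3, 4) (g = Mul(6, Pow(-8, -1)) = Mul(6, Rational(-1, 8)) = Rational(-3, 4) ≈ -0.75000)
Pow(Add(g, Mul(6, -3)), 2) = Pow(Add(Rational(-3, 4), Mul(6, -3)), 2) = Pow(Add(Rational(-3, 4), -18), 2) = Pow(Rational(-75, 4), 2) = Rational(5625, 16)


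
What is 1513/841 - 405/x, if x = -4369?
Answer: 6950902/3674329 ≈ 1.8917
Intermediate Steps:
1513/841 - 405/x = 1513/841 - 405/(-4369) = 1513*(1/841) - 405*(-1/4369) = 1513/841 + 405/4369 = 6950902/3674329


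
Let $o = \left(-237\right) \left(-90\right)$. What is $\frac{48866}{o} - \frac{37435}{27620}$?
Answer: $\frac{55119037}{58913460} \approx 0.93559$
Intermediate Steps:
$o = 21330$
$\frac{48866}{o} - \frac{37435}{27620} = \frac{48866}{21330} - \frac{37435}{27620} = 48866 \cdot \frac{1}{21330} - \frac{7487}{5524} = \frac{24433}{10665} - \frac{7487}{5524} = \frac{55119037}{58913460}$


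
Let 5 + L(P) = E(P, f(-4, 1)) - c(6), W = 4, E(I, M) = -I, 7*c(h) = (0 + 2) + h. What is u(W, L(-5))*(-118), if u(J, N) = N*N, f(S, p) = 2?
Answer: -7552/49 ≈ -154.12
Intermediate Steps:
c(h) = 2/7 + h/7 (c(h) = ((0 + 2) + h)/7 = (2 + h)/7 = 2/7 + h/7)
L(P) = -43/7 - P (L(P) = -5 + (-P - (2/7 + (⅐)*6)) = -5 + (-P - (2/7 + 6/7)) = -5 + (-P - 1*8/7) = -5 + (-P - 8/7) = -5 + (-8/7 - P) = -43/7 - P)
u(J, N) = N²
u(W, L(-5))*(-118) = (-43/7 - 1*(-5))²*(-118) = (-43/7 + 5)²*(-118) = (-8/7)²*(-118) = (64/49)*(-118) = -7552/49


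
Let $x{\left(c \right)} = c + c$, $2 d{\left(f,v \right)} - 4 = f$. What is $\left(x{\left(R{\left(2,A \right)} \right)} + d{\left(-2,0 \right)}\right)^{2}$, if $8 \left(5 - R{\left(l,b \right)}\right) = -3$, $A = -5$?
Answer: $\frac{2209}{16} \approx 138.06$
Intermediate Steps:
$d{\left(f,v \right)} = 2 + \frac{f}{2}$
$R{\left(l,b \right)} = \frac{43}{8}$ ($R{\left(l,b \right)} = 5 - - \frac{3}{8} = 5 + \frac{3}{8} = \frac{43}{8}$)
$x{\left(c \right)} = 2 c$
$\left(x{\left(R{\left(2,A \right)} \right)} + d{\left(-2,0 \right)}\right)^{2} = \left(2 \cdot \frac{43}{8} + \left(2 + \frac{1}{2} \left(-2\right)\right)\right)^{2} = \left(\frac{43}{4} + \left(2 - 1\right)\right)^{2} = \left(\frac{43}{4} + 1\right)^{2} = \left(\frac{47}{4}\right)^{2} = \frac{2209}{16}$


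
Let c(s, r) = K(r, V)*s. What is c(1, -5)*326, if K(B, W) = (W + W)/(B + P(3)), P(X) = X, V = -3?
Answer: 978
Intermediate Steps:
K(B, W) = 2*W/(3 + B) (K(B, W) = (W + W)/(B + 3) = (2*W)/(3 + B) = 2*W/(3 + B))
c(s, r) = -6*s/(3 + r) (c(s, r) = (2*(-3)/(3 + r))*s = (-6/(3 + r))*s = -6*s/(3 + r))
c(1, -5)*326 = -6*1/(3 - 5)*326 = -6*1/(-2)*326 = -6*1*(-1/2)*326 = 3*326 = 978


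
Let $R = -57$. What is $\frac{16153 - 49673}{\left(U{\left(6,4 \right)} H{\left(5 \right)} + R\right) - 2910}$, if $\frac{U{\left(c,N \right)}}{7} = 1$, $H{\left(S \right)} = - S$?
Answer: $\frac{16760}{1501} \approx 11.166$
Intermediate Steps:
$U{\left(c,N \right)} = 7$ ($U{\left(c,N \right)} = 7 \cdot 1 = 7$)
$\frac{16153 - 49673}{\left(U{\left(6,4 \right)} H{\left(5 \right)} + R\right) - 2910} = \frac{16153 - 49673}{\left(7 \left(\left(-1\right) 5\right) - 57\right) - 2910} = - \frac{33520}{\left(7 \left(-5\right) - 57\right) - 2910} = - \frac{33520}{\left(-35 - 57\right) - 2910} = - \frac{33520}{-92 - 2910} = - \frac{33520}{-3002} = \left(-33520\right) \left(- \frac{1}{3002}\right) = \frac{16760}{1501}$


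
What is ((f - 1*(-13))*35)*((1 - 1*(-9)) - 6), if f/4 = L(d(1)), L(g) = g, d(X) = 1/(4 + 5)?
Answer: 16940/9 ≈ 1882.2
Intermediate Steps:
d(X) = ⅑ (d(X) = 1/9 = ⅑)
f = 4/9 (f = 4*(⅑) = 4/9 ≈ 0.44444)
((f - 1*(-13))*35)*((1 - 1*(-9)) - 6) = ((4/9 - 1*(-13))*35)*((1 - 1*(-9)) - 6) = ((4/9 + 13)*35)*((1 + 9) - 6) = ((121/9)*35)*(10 - 6) = (4235/9)*4 = 16940/9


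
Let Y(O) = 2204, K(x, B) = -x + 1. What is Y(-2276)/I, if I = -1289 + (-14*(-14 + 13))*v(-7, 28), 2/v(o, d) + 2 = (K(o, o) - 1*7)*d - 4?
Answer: -24244/14165 ≈ -1.7115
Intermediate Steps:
K(x, B) = 1 - x
v(o, d) = 2/(-6 + d*(-6 - o)) (v(o, d) = 2/(-2 + (((1 - o) - 1*7)*d - 4)) = 2/(-2 + (((1 - o) - 7)*d - 4)) = 2/(-2 + ((-6 - o)*d - 4)) = 2/(-2 + (d*(-6 - o) - 4)) = 2/(-2 + (-4 + d*(-6 - o))) = 2/(-6 + d*(-6 - o)))
I = -14165/11 (I = -1289 + (-14*(-14 + 13))*(-2/(6 + 6*28 + 28*(-7))) = -1289 + (-14*(-1))*(-2/(6 + 168 - 196)) = -1289 + 14*(-2/(-22)) = -1289 + 14*(-2*(-1/22)) = -1289 + 14*(1/11) = -1289 + 14/11 = -14165/11 ≈ -1287.7)
Y(-2276)/I = 2204/(-14165/11) = 2204*(-11/14165) = -24244/14165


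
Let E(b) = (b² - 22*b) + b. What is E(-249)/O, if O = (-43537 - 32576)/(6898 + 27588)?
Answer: -85870140/2819 ≈ -30461.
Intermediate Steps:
E(b) = b² - 21*b
O = -76113/34486 ≈ -2.2071
E(-249)/O = (-249*(-21 - 249))/(-76113/34486) = -249*(-270)*(-34486/76113) = 67230*(-34486/76113) = -85870140/2819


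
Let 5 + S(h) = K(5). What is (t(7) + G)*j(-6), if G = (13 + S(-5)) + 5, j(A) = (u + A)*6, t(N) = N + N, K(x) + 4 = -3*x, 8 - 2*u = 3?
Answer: -168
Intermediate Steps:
u = 5/2 (u = 4 - 1/2*3 = 4 - 3/2 = 5/2 ≈ 2.5000)
K(x) = -4 - 3*x
t(N) = 2*N
S(h) = -24 (S(h) = -5 + (-4 - 3*5) = -5 + (-4 - 15) = -5 - 19 = -24)
j(A) = 15 + 6*A (j(A) = (5/2 + A)*6 = 15 + 6*A)
G = -6 (G = (13 - 24) + 5 = -11 + 5 = -6)
(t(7) + G)*j(-6) = (2*7 - 6)*(15 + 6*(-6)) = (14 - 6)*(15 - 36) = 8*(-21) = -168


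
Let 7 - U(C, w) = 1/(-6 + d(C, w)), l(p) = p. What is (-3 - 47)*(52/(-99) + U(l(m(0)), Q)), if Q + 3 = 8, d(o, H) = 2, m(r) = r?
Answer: -66575/198 ≈ -336.24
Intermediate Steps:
Q = 5 (Q = -3 + 8 = 5)
U(C, w) = 29/4 (U(C, w) = 7 - 1/(-6 + 2) = 7 - 1/(-4) = 7 - 1*(-1/4) = 7 + 1/4 = 29/4)
(-3 - 47)*(52/(-99) + U(l(m(0)), Q)) = (-3 - 47)*(52/(-99) + 29/4) = -50*(52*(-1/99) + 29/4) = -50*(-52/99 + 29/4) = -50*2663/396 = -66575/198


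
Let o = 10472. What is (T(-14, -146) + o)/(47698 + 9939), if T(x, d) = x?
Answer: 10458/57637 ≈ 0.18145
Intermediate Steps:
(T(-14, -146) + o)/(47698 + 9939) = (-14 + 10472)/(47698 + 9939) = 10458/57637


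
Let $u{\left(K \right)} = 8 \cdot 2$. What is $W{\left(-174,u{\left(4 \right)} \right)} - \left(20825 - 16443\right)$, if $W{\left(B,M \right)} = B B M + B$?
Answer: $479860$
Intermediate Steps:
$u{\left(K \right)} = 16$
$W{\left(B,M \right)} = B + M B^{2}$ ($W{\left(B,M \right)} = B^{2} M + B = M B^{2} + B = B + M B^{2}$)
$W{\left(-174,u{\left(4 \right)} \right)} - \left(20825 - 16443\right) = - 174 \left(1 - 2784\right) - \left(20825 - 16443\right) = - 174 \left(1 - 2784\right) - 4382 = \left(-174\right) \left(-2783\right) - 4382 = 484242 - 4382 = 479860$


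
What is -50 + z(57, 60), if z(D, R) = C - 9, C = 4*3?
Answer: -47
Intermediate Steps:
C = 12
z(D, R) = 3 (z(D, R) = 12 - 9 = 3)
-50 + z(57, 60) = -50 + 3 = -47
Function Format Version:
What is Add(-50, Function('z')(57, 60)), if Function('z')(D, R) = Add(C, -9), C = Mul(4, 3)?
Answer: -47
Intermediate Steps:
C = 12
Function('z')(D, R) = 3 (Function('z')(D, R) = Add(12, -9) = 3)
Add(-50, Function('z')(57, 60)) = Add(-50, 3) = -47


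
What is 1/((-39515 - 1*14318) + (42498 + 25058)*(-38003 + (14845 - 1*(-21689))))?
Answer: -1/99293597 ≈ -1.0071e-8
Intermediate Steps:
1/((-39515 - 1*14318) + (42498 + 25058)*(-38003 + (14845 - 1*(-21689)))) = 1/((-39515 - 14318) + 67556*(-38003 + (14845 + 21689))) = 1/(-53833 + 67556*(-38003 + 36534)) = 1/(-53833 + 67556*(-1469)) = 1/(-53833 - 99239764) = 1/(-99293597) = -1/99293597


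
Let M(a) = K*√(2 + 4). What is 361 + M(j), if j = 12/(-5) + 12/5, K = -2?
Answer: 361 - 2*√6 ≈ 356.10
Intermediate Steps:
j = 0 (j = 12*(-⅕) + 12*(⅕) = -12/5 + 12/5 = 0)
M(a) = -2*√6 (M(a) = -2*√(2 + 4) = -2*√6)
361 + M(j) = 361 - 2*√6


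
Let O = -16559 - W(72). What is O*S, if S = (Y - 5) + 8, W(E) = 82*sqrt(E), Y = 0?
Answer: -49677 - 1476*sqrt(2) ≈ -51764.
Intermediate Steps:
O = -16559 - 492*sqrt(2) (O = -16559 - 82*sqrt(72) = -16559 - 82*6*sqrt(2) = -16559 - 492*sqrt(2) ≈ -17255.)
S = 3 (S = (0 - 5) + 8 = -5 + 8 = 3)
O*S = (-16559 - 492*sqrt(2))*3 = -49677 - 1476*sqrt(2)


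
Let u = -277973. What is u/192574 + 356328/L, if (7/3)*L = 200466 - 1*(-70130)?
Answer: 21223451015/13027438526 ≈ 1.6291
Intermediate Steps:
L = 811788/7 (L = 3*(200466 - 1*(-70130))/7 = 3*(200466 + 70130)/7 = (3/7)*270596 = 811788/7 ≈ 1.1597e+5)
u/192574 + 356328/L = -277973/192574 + 356328/(811788/7) = -277973*1/192574 + 356328*(7/811788) = -277973/192574 + 207858/67649 = 21223451015/13027438526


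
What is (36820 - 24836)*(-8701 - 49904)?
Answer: -702322320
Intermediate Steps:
(36820 - 24836)*(-8701 - 49904) = 11984*(-58605) = -702322320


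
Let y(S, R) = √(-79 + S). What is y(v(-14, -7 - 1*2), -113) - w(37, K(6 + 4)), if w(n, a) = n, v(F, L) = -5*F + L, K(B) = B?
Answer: -37 + 3*I*√2 ≈ -37.0 + 4.2426*I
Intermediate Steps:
v(F, L) = L - 5*F
y(v(-14, -7 - 1*2), -113) - w(37, K(6 + 4)) = √(-79 + ((-7 - 1*2) - 5*(-14))) - 1*37 = √(-79 + ((-7 - 2) + 70)) - 37 = √(-79 + (-9 + 70)) - 37 = √(-79 + 61) - 37 = √(-18) - 37 = 3*I*√2 - 37 = -37 + 3*I*√2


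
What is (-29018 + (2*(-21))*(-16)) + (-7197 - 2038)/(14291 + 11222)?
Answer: -723200733/25513 ≈ -28346.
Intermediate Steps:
(-29018 + (2*(-21))*(-16)) + (-7197 - 2038)/(14291 + 11222) = (-29018 - 42*(-16)) - 9235/25513 = (-29018 + 672) - 9235*1/25513 = -28346 - 9235/25513 = -723200733/25513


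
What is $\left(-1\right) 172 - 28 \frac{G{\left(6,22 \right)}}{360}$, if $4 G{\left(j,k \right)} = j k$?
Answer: $- \frac{5237}{30} \approx -174.57$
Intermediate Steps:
$G{\left(j,k \right)} = \frac{j k}{4}$
$\left(-1\right) 172 - 28 \frac{G{\left(6,22 \right)}}{360} = \left(-1\right) 172 - 28 \frac{\frac{1}{4} \cdot 6 \cdot 22}{360} = -172 - 28 \cdot 33 \cdot \frac{1}{360} = -172 - \frac{77}{30} = - \frac{5237}{30}$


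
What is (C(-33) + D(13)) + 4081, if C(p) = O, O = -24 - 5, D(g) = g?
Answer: 4065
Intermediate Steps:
O = -29
C(p) = -29
(C(-33) + D(13)) + 4081 = (-29 + 13) + 4081 = -16 + 4081 = 4065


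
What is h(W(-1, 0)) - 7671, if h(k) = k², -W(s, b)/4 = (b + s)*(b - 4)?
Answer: -7415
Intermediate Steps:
W(s, b) = -4*(-4 + b)*(b + s) (W(s, b) = -4*(b + s)*(b - 4) = -4*(b + s)*(-4 + b) = -4*(-4 + b)*(b + s))
h(W(-1, 0)) - 7671 = (-4*0² + 16*0 + 16*(-1) - 4*0*(-1))² - 7671 = (-4*0 + 0 - 16 + 0)² - 7671 = (0 + 0 - 16 + 0)² - 7671 = (-16)² - 7671 = 256 - 7671 = -7415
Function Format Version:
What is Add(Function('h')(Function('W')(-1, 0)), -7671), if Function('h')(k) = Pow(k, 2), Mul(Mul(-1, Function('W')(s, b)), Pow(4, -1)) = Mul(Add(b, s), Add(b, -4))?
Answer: -7415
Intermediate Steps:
Function('W')(s, b) = Mul(-4, Add(-4, b), Add(b, s)) (Function('W')(s, b) = Mul(-4, Mul(Add(b, s), Add(b, -4))) = Mul(-4, Mul(Add(b, s), Add(-4, b))) = Mul(-4, Mul(Add(-4, b), Add(b, s))) = Mul(-4, Add(-4, b), Add(b, s)))
Add(Function('h')(Function('W')(-1, 0)), -7671) = Add(Pow(Add(Mul(-4, Pow(0, 2)), Mul(16, 0), Mul(16, -1), Mul(-4, 0, -1)), 2), -7671) = Add(Pow(Add(Mul(-4, 0), 0, -16, 0), 2), -7671) = Add(Pow(Add(0, 0, -16, 0), 2), -7671) = Add(Pow(-16, 2), -7671) = Add(256, -7671) = -7415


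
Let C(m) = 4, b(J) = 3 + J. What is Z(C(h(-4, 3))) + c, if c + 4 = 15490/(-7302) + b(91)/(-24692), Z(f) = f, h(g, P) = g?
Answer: -95791367/45075246 ≈ -2.1251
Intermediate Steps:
c = -276092351/45075246 (c = -4 + (15490/(-7302) + (3 + 91)/(-24692)) = -4 + (15490*(-1/7302) + 94*(-1/24692)) = -4 + (-7745/3651 - 47/12346) = -4 - 95791367/45075246 = -276092351/45075246 ≈ -6.1251)
Z(C(h(-4, 3))) + c = 4 - 276092351/45075246 = -95791367/45075246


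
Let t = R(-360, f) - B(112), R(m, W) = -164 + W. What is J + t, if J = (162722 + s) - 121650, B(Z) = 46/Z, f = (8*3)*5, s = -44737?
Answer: -207727/56 ≈ -3709.4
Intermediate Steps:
f = 120 (f = 24*5 = 120)
J = -3665 (J = (162722 - 44737) - 121650 = 117985 - 121650 = -3665)
t = -2487/56 (t = (-164 + 120) - 46/112 = -44 - 46/112 = -44 - 1*23/56 = -44 - 23/56 = -2487/56 ≈ -44.411)
J + t = -3665 - 2487/56 = -207727/56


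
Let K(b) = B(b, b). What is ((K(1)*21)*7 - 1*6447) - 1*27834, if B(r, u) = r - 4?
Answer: -34722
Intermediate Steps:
B(r, u) = -4 + r
K(b) = -4 + b
((K(1)*21)*7 - 1*6447) - 1*27834 = (((-4 + 1)*21)*7 - 1*6447) - 1*27834 = (-3*21*7 - 6447) - 27834 = (-63*7 - 6447) - 27834 = (-441 - 6447) - 27834 = -6888 - 27834 = -34722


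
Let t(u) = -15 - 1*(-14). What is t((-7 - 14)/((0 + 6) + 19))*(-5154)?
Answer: 5154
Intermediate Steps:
t(u) = -1 (t(u) = -15 + 14 = -1)
t((-7 - 14)/((0 + 6) + 19))*(-5154) = -1*(-5154) = 5154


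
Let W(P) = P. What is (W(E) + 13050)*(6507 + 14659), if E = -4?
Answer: 276131636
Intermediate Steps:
(W(E) + 13050)*(6507 + 14659) = (-4 + 13050)*(6507 + 14659) = 13046*21166 = 276131636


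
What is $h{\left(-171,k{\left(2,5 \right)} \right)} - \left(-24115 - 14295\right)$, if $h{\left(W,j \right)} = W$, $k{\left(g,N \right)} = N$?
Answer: $38239$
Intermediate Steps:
$h{\left(-171,k{\left(2,5 \right)} \right)} - \left(-24115 - 14295\right) = -171 - \left(-24115 - 14295\right) = -171 - -38410 = -171 + 38410 = 38239$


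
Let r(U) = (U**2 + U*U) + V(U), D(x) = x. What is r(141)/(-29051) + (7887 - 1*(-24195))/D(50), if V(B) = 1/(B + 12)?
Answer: 71146995248/111120075 ≈ 640.27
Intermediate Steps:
V(B) = 1/(12 + B)
r(U) = 1/(12 + U) + 2*U**2 (r(U) = (U**2 + U*U) + 1/(12 + U) = (U**2 + U**2) + 1/(12 + U) = 2*U**2 + 1/(12 + U) = 1/(12 + U) + 2*U**2)
r(141)/(-29051) + (7887 - 1*(-24195))/D(50) = ((1 + 2*141**2*(12 + 141))/(12 + 141))/(-29051) + (7887 - 1*(-24195))/50 = ((1 + 2*19881*153)/153)*(-1/29051) + (7887 + 24195)*(1/50) = ((1 + 6083586)/153)*(-1/29051) + 32082*(1/50) = ((1/153)*6083587)*(-1/29051) + 16041/25 = (6083587/153)*(-1/29051) + 16041/25 = -6083587/4444803 + 16041/25 = 71146995248/111120075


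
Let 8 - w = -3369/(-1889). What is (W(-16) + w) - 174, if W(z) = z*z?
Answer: 166641/1889 ≈ 88.217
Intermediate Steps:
w = 11743/1889 (w = 8 - (-3369)/(-1889) = 8 - (-3369)*(-1)/1889 = 8 - 1*3369/1889 = 8 - 3369/1889 = 11743/1889 ≈ 6.2165)
W(z) = z²
(W(-16) + w) - 174 = ((-16)² + 11743/1889) - 174 = (256 + 11743/1889) - 174 = 495327/1889 - 174 = 166641/1889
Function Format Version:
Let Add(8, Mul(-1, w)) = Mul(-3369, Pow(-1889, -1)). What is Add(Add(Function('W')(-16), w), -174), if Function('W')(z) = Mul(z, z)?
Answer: Rational(166641, 1889) ≈ 88.217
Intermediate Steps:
w = Rational(11743, 1889) (w = Add(8, Mul(-1, Mul(-3369, Pow(-1889, -1)))) = Add(8, Mul(-1, Mul(-3369, Rational(-1, 1889)))) = Add(8, Mul(-1, Rational(3369, 1889))) = Add(8, Rational(-3369, 1889)) = Rational(11743, 1889) ≈ 6.2165)
Function('W')(z) = Pow(z, 2)
Add(Add(Function('W')(-16), w), -174) = Add(Add(Pow(-16, 2), Rational(11743, 1889)), -174) = Add(Add(256, Rational(11743, 1889)), -174) = Add(Rational(495327, 1889), -174) = Rational(166641, 1889)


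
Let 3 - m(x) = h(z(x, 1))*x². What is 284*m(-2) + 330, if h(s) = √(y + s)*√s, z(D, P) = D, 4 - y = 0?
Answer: 1182 - 2272*I ≈ 1182.0 - 2272.0*I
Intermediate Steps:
y = 4 (y = 4 - 1*0 = 4 + 0 = 4)
h(s) = √s*√(4 + s) (h(s) = √(4 + s)*√s = √s*√(4 + s))
m(x) = 3 - x^(5/2)*√(4 + x) (m(x) = 3 - √x*√(4 + x)*x² = 3 - x^(5/2)*√(4 + x))
284*m(-2) + 330 = 284*(3 - (-2)^(5/2)*√(4 - 2)) + 330 = 284*(3 - 4*I*√2*√2) + 330 = 284*(3 - 8*I) + 330 = (852 - 2272*I) + 330 = 1182 - 2272*I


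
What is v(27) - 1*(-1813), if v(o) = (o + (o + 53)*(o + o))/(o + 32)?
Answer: 111314/59 ≈ 1886.7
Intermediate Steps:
v(o) = (o + 2*o*(53 + o))/(32 + o) (v(o) = (o + (53 + o)*(2*o))/(32 + o) = (o + 2*o*(53 + o))/(32 + o))
v(27) - 1*(-1813) = 27*(107 + 2*27)/(32 + 27) - 1*(-1813) = 27*(107 + 54)/59 + 1813 = 27*(1/59)*161 + 1813 = 4347/59 + 1813 = 111314/59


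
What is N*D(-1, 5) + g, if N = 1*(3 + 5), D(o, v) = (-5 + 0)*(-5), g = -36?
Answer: 164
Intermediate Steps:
D(o, v) = 25 (D(o, v) = -5*(-5) = 25)
N = 8 (N = 1*8 = 8)
N*D(-1, 5) + g = 8*25 - 36 = 200 - 36 = 164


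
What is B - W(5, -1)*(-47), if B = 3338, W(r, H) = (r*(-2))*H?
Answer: 3808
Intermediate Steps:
W(r, H) = -2*H*r (W(r, H) = (-2*r)*H = -2*H*r)
B - W(5, -1)*(-47) = 3338 - (-2*(-1)*5)*(-47) = 3338 - 10*(-47) = 3338 - 1*(-470) = 3338 + 470 = 3808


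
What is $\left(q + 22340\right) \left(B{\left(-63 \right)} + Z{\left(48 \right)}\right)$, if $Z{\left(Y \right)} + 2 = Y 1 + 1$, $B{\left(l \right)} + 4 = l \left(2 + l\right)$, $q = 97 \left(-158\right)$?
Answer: $27256404$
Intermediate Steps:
$q = -15326$
$B{\left(l \right)} = -4 + l \left(2 + l\right)$
$Z{\left(Y \right)} = -1 + Y$ ($Z{\left(Y \right)} = -2 + \left(Y 1 + 1\right) = -2 + \left(Y + 1\right) = -2 + \left(1 + Y\right) = -1 + Y$)
$\left(q + 22340\right) \left(B{\left(-63 \right)} + Z{\left(48 \right)}\right) = \left(-15326 + 22340\right) \left(\left(-4 + \left(-63\right)^{2} + 2 \left(-63\right)\right) + \left(-1 + 48\right)\right) = 7014 \left(\left(-4 + 3969 - 126\right) + 47\right) = 7014 \left(3839 + 47\right) = 7014 \cdot 3886 = 27256404$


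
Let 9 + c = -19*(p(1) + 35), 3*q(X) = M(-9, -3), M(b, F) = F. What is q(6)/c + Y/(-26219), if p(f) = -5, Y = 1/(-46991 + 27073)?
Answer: 522230621/302371194318 ≈ 0.0017271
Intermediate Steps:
Y = -1/19918 (Y = 1/(-19918) = -1/19918 ≈ -5.0206e-5)
q(X) = -1 (q(X) = (⅓)*(-3) = -1)
c = -579 (c = -9 - 19*(-5 + 35) = -9 - 19*30 = -9 - 570 = -579)
q(6)/c + Y/(-26219) = -1/(-579) - 1/19918/(-26219) = -1*(-1/579) - 1/19918*(-1/26219) = 1/579 + 1/522230042 = 522230621/302371194318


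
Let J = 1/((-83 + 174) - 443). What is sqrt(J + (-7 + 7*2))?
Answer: sqrt(54186)/88 ≈ 2.6452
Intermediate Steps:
J = -1/352 (J = 1/(91 - 443) = 1/(-352) = -1/352 ≈ -0.0028409)
sqrt(J + (-7 + 7*2)) = sqrt(-1/352 + (-7 + 7*2)) = sqrt(-1/352 + (-7 + 14)) = sqrt(-1/352 + 7) = sqrt(2463/352) = sqrt(54186)/88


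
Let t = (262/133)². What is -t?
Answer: -68644/17689 ≈ -3.8806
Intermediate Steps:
t = 68644/17689 (t = (262*(1/133))² = (262/133)² = 68644/17689 ≈ 3.8806)
-t = -1*68644/17689 = -68644/17689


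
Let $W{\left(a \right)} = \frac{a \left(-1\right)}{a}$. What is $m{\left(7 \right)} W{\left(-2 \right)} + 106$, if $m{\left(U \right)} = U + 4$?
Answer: $95$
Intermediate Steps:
$m{\left(U \right)} = 4 + U$
$W{\left(a \right)} = -1$ ($W{\left(a \right)} = \frac{\left(-1\right) a}{a} = -1$)
$m{\left(7 \right)} W{\left(-2 \right)} + 106 = \left(4 + 7\right) \left(-1\right) + 106 = 11 \left(-1\right) + 106 = -11 + 106 = 95$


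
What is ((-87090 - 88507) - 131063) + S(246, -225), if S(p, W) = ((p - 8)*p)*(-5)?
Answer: -599400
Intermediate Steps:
S(p, W) = -5*p*(-8 + p) (S(p, W) = ((-8 + p)*p)*(-5) = (p*(-8 + p))*(-5) = -5*p*(-8 + p))
((-87090 - 88507) - 131063) + S(246, -225) = ((-87090 - 88507) - 131063) + 5*246*(8 - 1*246) = (-175597 - 131063) + 5*246*(8 - 246) = -306660 + 5*246*(-238) = -306660 - 292740 = -599400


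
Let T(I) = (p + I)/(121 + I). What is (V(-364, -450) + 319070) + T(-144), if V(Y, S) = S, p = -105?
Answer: 7328509/23 ≈ 3.1863e+5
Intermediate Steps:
T(I) = (-105 + I)/(121 + I)
(V(-364, -450) + 319070) + T(-144) = (-450 + 319070) + (-105 - 144)/(121 - 144) = 318620 - 249/(-23) = 318620 - 1/23*(-249) = 318620 + 249/23 = 7328509/23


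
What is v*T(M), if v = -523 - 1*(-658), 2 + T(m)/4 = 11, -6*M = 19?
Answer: 4860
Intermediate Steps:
M = -19/6 (M = -⅙*19 = -19/6 ≈ -3.1667)
T(m) = 36 (T(m) = -8 + 4*11 = -8 + 44 = 36)
v = 135 (v = -523 + 658 = 135)
v*T(M) = 135*36 = 4860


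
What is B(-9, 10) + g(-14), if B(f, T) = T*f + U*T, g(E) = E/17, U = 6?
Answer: -524/17 ≈ -30.824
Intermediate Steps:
g(E) = E/17 (g(E) = E*(1/17) = E/17)
B(f, T) = 6*T + T*f (B(f, T) = T*f + 6*T = 6*T + T*f)
B(-9, 10) + g(-14) = 10*(6 - 9) + (1/17)*(-14) = 10*(-3) - 14/17 = -30 - 14/17 = -524/17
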